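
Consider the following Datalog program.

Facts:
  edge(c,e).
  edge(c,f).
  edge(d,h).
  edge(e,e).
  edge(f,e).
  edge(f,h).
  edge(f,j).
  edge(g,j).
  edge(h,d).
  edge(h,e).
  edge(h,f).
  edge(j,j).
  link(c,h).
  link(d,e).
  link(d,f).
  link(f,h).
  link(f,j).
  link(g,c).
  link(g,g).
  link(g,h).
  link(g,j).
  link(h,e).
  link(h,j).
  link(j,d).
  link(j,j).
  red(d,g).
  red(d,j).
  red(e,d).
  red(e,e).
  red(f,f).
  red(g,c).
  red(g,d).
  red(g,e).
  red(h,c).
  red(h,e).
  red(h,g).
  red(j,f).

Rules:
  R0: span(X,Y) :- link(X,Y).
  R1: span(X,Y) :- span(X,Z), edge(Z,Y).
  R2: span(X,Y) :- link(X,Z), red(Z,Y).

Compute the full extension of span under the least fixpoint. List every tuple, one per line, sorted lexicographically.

round 1: derive span(c,h) via R0 from link(c,h)
round 1: derive span(d,e) via R0 from link(d,e)
round 1: derive span(d,f) via R0 from link(d,f)
round 1: derive span(f,h) via R0 from link(f,h)
round 1: derive span(f,j) via R0 from link(f,j)
round 1: derive span(g,c) via R0 from link(g,c)
round 1: derive span(g,g) via R0 from link(g,g)
round 1: derive span(g,h) via R0 from link(g,h)
round 1: derive span(g,j) via R0 from link(g,j)
round 1: derive span(h,e) via R0 from link(h,e)
round 1: derive span(h,j) via R0 from link(h,j)
round 1: derive span(j,d) via R0 from link(j,d)
round 1: derive span(j,j) via R0 from link(j,j)
round 1: derive span(c,c) via R2 from link(c,h), red(h,c)
round 1: derive span(c,e) via R2 from link(c,h), red(h,e)
round 1: derive span(c,g) via R2 from link(c,h), red(h,g)
round 1: derive span(d,d) via R2 from link(d,e), red(e,d)
round 1: derive span(f,c) via R2 from link(f,h), red(h,c)
round 1: derive span(f,e) via R2 from link(f,h), red(h,e)
round 1: derive span(f,f) via R2 from link(f,j), red(j,f)
round 1: derive span(f,g) via R2 from link(f,h), red(h,g)
round 1: derive span(g,d) via R2 from link(g,g), red(g,d)
round 1: derive span(g,e) via R2 from link(g,g), red(g,e)
round 1: derive span(g,f) via R2 from link(g,j), red(j,f)
round 1: derive span(h,d) via R2 from link(h,e), red(e,d)
round 1: derive span(h,f) via R2 from link(h,j), red(j,f)
round 1: derive span(j,f) via R2 from link(j,j), red(j,f)
round 1: derive span(j,g) via R2 from link(j,d), red(d,g)
round 2: derive span(c,d) via R1 from span(c,h), edge(h,d)
round 2: derive span(c,f) via R1 from span(c,c), edge(c,f)
round 2: derive span(c,j) via R1 from span(c,g), edge(g,j)
round 2: derive span(d,h) via R1 from span(d,d), edge(d,h)
round 2: derive span(d,j) via R1 from span(d,f), edge(f,j)
round 2: derive span(f,d) via R1 from span(f,h), edge(h,d)
round 2: derive span(h,h) via R1 from span(h,d), edge(d,h)
round 2: derive span(j,e) via R1 from span(j,f), edge(f,e)
round 2: derive span(j,h) via R1 from span(j,d), edge(d,h)

span(c,c)
span(c,d)
span(c,e)
span(c,f)
span(c,g)
span(c,h)
span(c,j)
span(d,d)
span(d,e)
span(d,f)
span(d,h)
span(d,j)
span(f,c)
span(f,d)
span(f,e)
span(f,f)
span(f,g)
span(f,h)
span(f,j)
span(g,c)
span(g,d)
span(g,e)
span(g,f)
span(g,g)
span(g,h)
span(g,j)
span(h,d)
span(h,e)
span(h,f)
span(h,h)
span(h,j)
span(j,d)
span(j,e)
span(j,f)
span(j,g)
span(j,h)
span(j,j)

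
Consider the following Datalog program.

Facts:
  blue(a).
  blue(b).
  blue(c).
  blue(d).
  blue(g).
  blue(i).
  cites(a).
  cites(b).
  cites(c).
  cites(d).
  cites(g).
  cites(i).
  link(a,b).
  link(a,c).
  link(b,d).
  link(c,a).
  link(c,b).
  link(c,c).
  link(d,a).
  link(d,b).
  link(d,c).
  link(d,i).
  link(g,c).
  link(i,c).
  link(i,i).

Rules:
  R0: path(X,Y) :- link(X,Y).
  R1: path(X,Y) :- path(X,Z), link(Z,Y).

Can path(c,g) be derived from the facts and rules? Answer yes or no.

no

round 1: derive path(a,b) via R0 from link(a,b)
round 1: derive path(a,c) via R0 from link(a,c)
round 1: derive path(b,d) via R0 from link(b,d)
round 1: derive path(c,a) via R0 from link(c,a)
round 1: derive path(c,b) via R0 from link(c,b)
round 1: derive path(c,c) via R0 from link(c,c)
round 1: derive path(d,a) via R0 from link(d,a)
round 1: derive path(d,b) via R0 from link(d,b)
round 1: derive path(d,c) via R0 from link(d,c)
round 1: derive path(d,i) via R0 from link(d,i)
round 1: derive path(g,c) via R0 from link(g,c)
round 1: derive path(i,c) via R0 from link(i,c)
round 1: derive path(i,i) via R0 from link(i,i)
round 2: derive path(a,a) via R1 from path(a,c), link(c,a)
round 2: derive path(a,d) via R1 from path(a,b), link(b,d)
round 2: derive path(b,a) via R1 from path(b,d), link(d,a)
round 2: derive path(b,b) via R1 from path(b,d), link(d,b)
round 2: derive path(b,c) via R1 from path(b,d), link(d,c)
round 2: derive path(b,i) via R1 from path(b,d), link(d,i)
round 2: derive path(c,d) via R1 from path(c,b), link(b,d)
round 2: derive path(d,d) via R1 from path(d,b), link(b,d)
round 2: derive path(g,a) via R1 from path(g,c), link(c,a)
round 2: derive path(g,b) via R1 from path(g,c), link(c,b)
round 2: derive path(i,a) via R1 from path(i,c), link(c,a)
round 2: derive path(i,b) via R1 from path(i,c), link(c,b)
round 3: derive path(a,i) via R1 from path(a,d), link(d,i)
round 3: derive path(c,i) via R1 from path(c,d), link(d,i)
round 3: derive path(g,d) via R1 from path(g,b), link(b,d)
round 3: derive path(i,d) via R1 from path(i,b), link(b,d)
round 4: derive path(g,i) via R1 from path(g,d), link(d,i)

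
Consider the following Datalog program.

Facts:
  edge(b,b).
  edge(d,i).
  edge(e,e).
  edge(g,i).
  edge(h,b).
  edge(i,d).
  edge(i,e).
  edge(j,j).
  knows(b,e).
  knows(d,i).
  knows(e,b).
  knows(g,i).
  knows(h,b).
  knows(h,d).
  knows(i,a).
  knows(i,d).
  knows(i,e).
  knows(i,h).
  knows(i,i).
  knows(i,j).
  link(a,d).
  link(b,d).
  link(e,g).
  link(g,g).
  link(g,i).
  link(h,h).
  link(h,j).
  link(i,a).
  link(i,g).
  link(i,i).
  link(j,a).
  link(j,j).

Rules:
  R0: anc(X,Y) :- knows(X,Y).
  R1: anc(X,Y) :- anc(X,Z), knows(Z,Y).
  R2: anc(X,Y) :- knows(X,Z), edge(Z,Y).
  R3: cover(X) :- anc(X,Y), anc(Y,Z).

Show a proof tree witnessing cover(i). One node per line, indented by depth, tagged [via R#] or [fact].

round 1: derive anc(b,e) via R0 from knows(b,e)
round 1: derive anc(d,i) via R0 from knows(d,i)
round 1: derive anc(e,b) via R0 from knows(e,b)
round 1: derive anc(g,i) via R0 from knows(g,i)
round 1: derive anc(h,b) via R0 from knows(h,b)
round 1: derive anc(h,d) via R0 from knows(h,d)
round 1: derive anc(i,a) via R0 from knows(i,a)
round 1: derive anc(i,d) via R0 from knows(i,d)
round 1: derive anc(i,e) via R0 from knows(i,e)
round 1: derive anc(i,h) via R0 from knows(i,h)
round 1: derive anc(i,i) via R0 from knows(i,i)
round 1: derive anc(i,j) via R0 from knows(i,j)
round 1: derive anc(d,d) via R2 from knows(d,i), edge(i,d)
round 1: derive anc(d,e) via R2 from knows(d,i), edge(i,e)
round 1: derive anc(g,d) via R2 from knows(g,i), edge(i,d)
round 1: derive anc(g,e) via R2 from knows(g,i), edge(i,e)
round 1: derive anc(h,i) via R2 from knows(h,d), edge(d,i)
round 1: derive anc(i,b) via R2 from knows(i,h), edge(h,b)
round 2: derive anc(b,b) via R1 from anc(b,e), knows(e,b)
round 2: derive anc(d,a) via R1 from anc(d,i), knows(i,a)
round 2: derive anc(d,b) via R1 from anc(d,e), knows(e,b)
round 2: derive anc(d,h) via R1 from anc(d,i), knows(i,h)
round 2: derive anc(d,j) via R1 from anc(d,i), knows(i,j)
round 2: derive anc(e,e) via R1 from anc(e,b), knows(b,e)
round 2: derive anc(g,a) via R1 from anc(g,i), knows(i,a)
round 2: derive anc(g,b) via R1 from anc(g,e), knows(e,b)
round 2: derive anc(g,h) via R1 from anc(g,i), knows(i,h)
round 2: derive anc(g,j) via R1 from anc(g,i), knows(i,j)
round 2: derive anc(h,a) via R1 from anc(h,i), knows(i,a)
round 2: derive anc(h,e) via R1 from anc(h,b), knows(b,e)
round 2: derive anc(h,h) via R1 from anc(h,i), knows(i,h)
round 2: derive anc(h,j) via R1 from anc(h,i), knows(i,j)
round 2: derive cover(b) via R3 from anc(b,e), anc(e,b)
round 2: derive cover(d) via R3 from anc(d,d), anc(d,d)
round 2: derive cover(e) via R3 from anc(e,b), anc(b,e)
round 2: derive cover(g) via R3 from anc(g,d), anc(d,d)
round 2: derive cover(h) via R3 from anc(h,b), anc(b,e)
round 2: derive cover(i) via R3 from anc(i,b), anc(b,e)

cover(i)  [via R3]
  anc(i,b)  [via R2]
    knows(i,h)  [fact]
    edge(h,b)  [fact]
  anc(b,e)  [via R0]
    knows(b,e)  [fact]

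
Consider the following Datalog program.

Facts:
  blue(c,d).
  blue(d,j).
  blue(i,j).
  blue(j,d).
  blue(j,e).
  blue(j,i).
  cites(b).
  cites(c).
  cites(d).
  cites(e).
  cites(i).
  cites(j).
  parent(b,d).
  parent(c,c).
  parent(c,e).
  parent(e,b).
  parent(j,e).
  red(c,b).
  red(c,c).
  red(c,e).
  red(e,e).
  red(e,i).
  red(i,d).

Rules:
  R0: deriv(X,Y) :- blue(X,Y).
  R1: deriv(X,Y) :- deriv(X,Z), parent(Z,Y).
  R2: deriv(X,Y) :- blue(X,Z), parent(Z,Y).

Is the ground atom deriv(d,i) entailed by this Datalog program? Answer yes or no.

round 1: derive deriv(c,d) via R0 from blue(c,d)
round 1: derive deriv(d,j) via R0 from blue(d,j)
round 1: derive deriv(i,j) via R0 from blue(i,j)
round 1: derive deriv(j,d) via R0 from blue(j,d)
round 1: derive deriv(j,e) via R0 from blue(j,e)
round 1: derive deriv(j,i) via R0 from blue(j,i)
round 1: derive deriv(d,e) via R2 from blue(d,j), parent(j,e)
round 1: derive deriv(i,e) via R2 from blue(i,j), parent(j,e)
round 1: derive deriv(j,b) via R2 from blue(j,e), parent(e,b)
round 2: derive deriv(d,b) via R1 from deriv(d,e), parent(e,b)
round 2: derive deriv(i,b) via R1 from deriv(i,e), parent(e,b)
round 3: derive deriv(d,d) via R1 from deriv(d,b), parent(b,d)
round 3: derive deriv(i,d) via R1 from deriv(i,b), parent(b,d)

no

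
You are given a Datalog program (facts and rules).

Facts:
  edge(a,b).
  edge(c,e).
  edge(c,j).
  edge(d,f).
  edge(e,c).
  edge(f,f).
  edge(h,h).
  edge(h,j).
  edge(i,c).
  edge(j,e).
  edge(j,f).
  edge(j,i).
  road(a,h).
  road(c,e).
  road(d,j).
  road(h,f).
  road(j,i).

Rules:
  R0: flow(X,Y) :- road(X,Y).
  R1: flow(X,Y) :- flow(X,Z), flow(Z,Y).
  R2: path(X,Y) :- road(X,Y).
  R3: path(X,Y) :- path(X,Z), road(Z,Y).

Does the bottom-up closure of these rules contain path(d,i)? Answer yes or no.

round 1: derive path(a,h) via R2 from road(a,h)
round 1: derive path(c,e) via R2 from road(c,e)
round 1: derive path(d,j) via R2 from road(d,j)
round 1: derive path(h,f) via R2 from road(h,f)
round 1: derive path(j,i) via R2 from road(j,i)
round 2: derive path(a,f) via R3 from path(a,h), road(h,f)
round 2: derive path(d,i) via R3 from path(d,j), road(j,i)

yes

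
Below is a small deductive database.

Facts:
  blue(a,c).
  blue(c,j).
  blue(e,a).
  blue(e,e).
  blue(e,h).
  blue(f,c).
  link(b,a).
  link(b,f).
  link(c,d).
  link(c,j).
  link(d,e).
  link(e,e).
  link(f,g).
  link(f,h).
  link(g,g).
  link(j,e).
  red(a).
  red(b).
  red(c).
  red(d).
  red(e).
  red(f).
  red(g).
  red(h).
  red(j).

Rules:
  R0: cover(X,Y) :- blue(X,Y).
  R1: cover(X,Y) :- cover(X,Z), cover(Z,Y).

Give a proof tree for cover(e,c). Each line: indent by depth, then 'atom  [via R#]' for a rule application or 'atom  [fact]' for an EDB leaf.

round 1: derive cover(a,c) via R0 from blue(a,c)
round 1: derive cover(c,j) via R0 from blue(c,j)
round 1: derive cover(e,a) via R0 from blue(e,a)
round 1: derive cover(e,e) via R0 from blue(e,e)
round 1: derive cover(e,h) via R0 from blue(e,h)
round 1: derive cover(f,c) via R0 from blue(f,c)
round 2: derive cover(a,j) via R1 from cover(a,c), cover(c,j)
round 2: derive cover(e,c) via R1 from cover(e,a), cover(a,c)
round 2: derive cover(f,j) via R1 from cover(f,c), cover(c,j)
round 3: derive cover(e,j) via R1 from cover(e,a), cover(a,j)

cover(e,c)  [via R1]
  cover(e,a)  [via R0]
    blue(e,a)  [fact]
  cover(a,c)  [via R0]
    blue(a,c)  [fact]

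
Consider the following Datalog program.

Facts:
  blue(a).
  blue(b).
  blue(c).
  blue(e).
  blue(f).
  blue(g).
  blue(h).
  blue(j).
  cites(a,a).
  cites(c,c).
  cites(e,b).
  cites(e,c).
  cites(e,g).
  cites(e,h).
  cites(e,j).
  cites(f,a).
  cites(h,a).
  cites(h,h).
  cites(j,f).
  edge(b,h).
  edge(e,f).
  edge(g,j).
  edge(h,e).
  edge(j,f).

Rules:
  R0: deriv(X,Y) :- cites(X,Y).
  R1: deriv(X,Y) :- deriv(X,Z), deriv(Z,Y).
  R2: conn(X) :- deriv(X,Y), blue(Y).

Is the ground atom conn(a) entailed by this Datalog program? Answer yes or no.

yes

round 1: derive deriv(a,a) via R0 from cites(a,a)
round 1: derive deriv(c,c) via R0 from cites(c,c)
round 1: derive deriv(e,b) via R0 from cites(e,b)
round 1: derive deriv(e,c) via R0 from cites(e,c)
round 1: derive deriv(e,g) via R0 from cites(e,g)
round 1: derive deriv(e,h) via R0 from cites(e,h)
round 1: derive deriv(e,j) via R0 from cites(e,j)
round 1: derive deriv(f,a) via R0 from cites(f,a)
round 1: derive deriv(h,a) via R0 from cites(h,a)
round 1: derive deriv(h,h) via R0 from cites(h,h)
round 1: derive deriv(j,f) via R0 from cites(j,f)
round 2: derive deriv(e,a) via R1 from deriv(e,h), deriv(h,a)
round 2: derive deriv(e,f) via R1 from deriv(e,j), deriv(j,f)
round 2: derive deriv(j,a) via R1 from deriv(j,f), deriv(f,a)
round 2: derive conn(a) via R2 from deriv(a,a), blue(a)
round 2: derive conn(c) via R2 from deriv(c,c), blue(c)
round 2: derive conn(e) via R2 from deriv(e,b), blue(b)
round 2: derive conn(f) via R2 from deriv(f,a), blue(a)
round 2: derive conn(h) via R2 from deriv(h,a), blue(a)
round 2: derive conn(j) via R2 from deriv(j,f), blue(f)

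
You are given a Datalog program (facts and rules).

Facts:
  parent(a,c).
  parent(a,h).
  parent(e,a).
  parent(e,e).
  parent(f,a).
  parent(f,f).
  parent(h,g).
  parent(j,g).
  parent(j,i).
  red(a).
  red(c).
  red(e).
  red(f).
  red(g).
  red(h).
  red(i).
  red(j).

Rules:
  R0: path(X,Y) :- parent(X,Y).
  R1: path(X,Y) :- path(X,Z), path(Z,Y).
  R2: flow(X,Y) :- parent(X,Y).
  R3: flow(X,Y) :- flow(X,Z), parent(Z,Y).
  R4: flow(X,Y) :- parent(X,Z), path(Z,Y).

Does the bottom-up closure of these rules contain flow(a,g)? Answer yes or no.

yes

round 1: derive path(a,c) via R0 from parent(a,c)
round 1: derive path(a,h) via R0 from parent(a,h)
round 1: derive path(e,a) via R0 from parent(e,a)
round 1: derive path(e,e) via R0 from parent(e,e)
round 1: derive path(f,a) via R0 from parent(f,a)
round 1: derive path(f,f) via R0 from parent(f,f)
round 1: derive path(h,g) via R0 from parent(h,g)
round 1: derive path(j,g) via R0 from parent(j,g)
round 1: derive path(j,i) via R0 from parent(j,i)
round 1: derive flow(a,c) via R2 from parent(a,c)
round 1: derive flow(a,h) via R2 from parent(a,h)
round 1: derive flow(e,a) via R2 from parent(e,a)
round 1: derive flow(e,e) via R2 from parent(e,e)
round 1: derive flow(f,a) via R2 from parent(f,a)
round 1: derive flow(f,f) via R2 from parent(f,f)
round 1: derive flow(h,g) via R2 from parent(h,g)
round 1: derive flow(j,g) via R2 from parent(j,g)
round 1: derive flow(j,i) via R2 from parent(j,i)
round 2: derive path(a,g) via R1 from path(a,h), path(h,g)
round 2: derive path(e,c) via R1 from path(e,a), path(a,c)
round 2: derive path(e,h) via R1 from path(e,a), path(a,h)
round 2: derive path(f,c) via R1 from path(f,a), path(a,c)
round 2: derive path(f,h) via R1 from path(f,a), path(a,h)
round 2: derive flow(a,g) via R3 from flow(a,h), parent(h,g)
round 2: derive flow(e,c) via R3 from flow(e,a), parent(a,c)
round 2: derive flow(e,h) via R3 from flow(e,a), parent(a,h)
round 2: derive flow(f,c) via R3 from flow(f,a), parent(a,c)
round 2: derive flow(f,h) via R3 from flow(f,a), parent(a,h)
round 3: derive path(e,g) via R1 from path(e,a), path(a,g)
round 3: derive path(f,g) via R1 from path(f,a), path(a,g)
round 3: derive flow(e,g) via R3 from flow(e,h), parent(h,g)
round 3: derive flow(f,g) via R3 from flow(f,h), parent(h,g)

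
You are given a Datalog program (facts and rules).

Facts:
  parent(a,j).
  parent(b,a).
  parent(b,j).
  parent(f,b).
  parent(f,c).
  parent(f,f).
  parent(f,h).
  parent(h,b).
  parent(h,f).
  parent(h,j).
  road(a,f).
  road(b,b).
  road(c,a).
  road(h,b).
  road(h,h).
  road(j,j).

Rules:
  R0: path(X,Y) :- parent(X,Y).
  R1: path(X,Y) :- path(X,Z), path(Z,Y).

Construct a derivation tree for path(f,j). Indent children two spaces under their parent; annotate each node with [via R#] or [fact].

path(f,j)  [via R1]
  path(f,b)  [via R0]
    parent(f,b)  [fact]
  path(b,j)  [via R0]
    parent(b,j)  [fact]

round 1: derive path(a,j) via R0 from parent(a,j)
round 1: derive path(b,a) via R0 from parent(b,a)
round 1: derive path(b,j) via R0 from parent(b,j)
round 1: derive path(f,b) via R0 from parent(f,b)
round 1: derive path(f,c) via R0 from parent(f,c)
round 1: derive path(f,f) via R0 from parent(f,f)
round 1: derive path(f,h) via R0 from parent(f,h)
round 1: derive path(h,b) via R0 from parent(h,b)
round 1: derive path(h,f) via R0 from parent(h,f)
round 1: derive path(h,j) via R0 from parent(h,j)
round 2: derive path(f,a) via R1 from path(f,b), path(b,a)
round 2: derive path(f,j) via R1 from path(f,b), path(b,j)
round 2: derive path(h,a) via R1 from path(h,b), path(b,a)
round 2: derive path(h,c) via R1 from path(h,f), path(f,c)
round 2: derive path(h,h) via R1 from path(h,f), path(f,h)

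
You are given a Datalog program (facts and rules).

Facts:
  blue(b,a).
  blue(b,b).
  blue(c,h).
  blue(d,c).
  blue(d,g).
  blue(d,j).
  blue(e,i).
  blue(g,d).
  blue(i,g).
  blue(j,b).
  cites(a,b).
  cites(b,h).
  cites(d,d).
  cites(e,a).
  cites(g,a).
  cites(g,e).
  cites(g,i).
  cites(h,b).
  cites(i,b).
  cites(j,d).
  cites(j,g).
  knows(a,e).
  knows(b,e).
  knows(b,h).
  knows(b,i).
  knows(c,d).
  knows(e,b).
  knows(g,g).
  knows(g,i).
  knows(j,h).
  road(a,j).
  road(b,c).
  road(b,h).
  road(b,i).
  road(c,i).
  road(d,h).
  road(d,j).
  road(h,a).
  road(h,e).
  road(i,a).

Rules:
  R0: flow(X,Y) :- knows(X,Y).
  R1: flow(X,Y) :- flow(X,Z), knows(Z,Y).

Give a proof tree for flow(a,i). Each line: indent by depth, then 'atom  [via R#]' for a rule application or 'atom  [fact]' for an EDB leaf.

flow(a,i)  [via R1]
  flow(a,b)  [via R1]
    flow(a,e)  [via R0]
      knows(a,e)  [fact]
    knows(e,b)  [fact]
  knows(b,i)  [fact]

round 1: derive flow(a,e) via R0 from knows(a,e)
round 1: derive flow(b,e) via R0 from knows(b,e)
round 1: derive flow(b,h) via R0 from knows(b,h)
round 1: derive flow(b,i) via R0 from knows(b,i)
round 1: derive flow(c,d) via R0 from knows(c,d)
round 1: derive flow(e,b) via R0 from knows(e,b)
round 1: derive flow(g,g) via R0 from knows(g,g)
round 1: derive flow(g,i) via R0 from knows(g,i)
round 1: derive flow(j,h) via R0 from knows(j,h)
round 2: derive flow(a,b) via R1 from flow(a,e), knows(e,b)
round 2: derive flow(b,b) via R1 from flow(b,e), knows(e,b)
round 2: derive flow(e,e) via R1 from flow(e,b), knows(b,e)
round 2: derive flow(e,h) via R1 from flow(e,b), knows(b,h)
round 2: derive flow(e,i) via R1 from flow(e,b), knows(b,i)
round 3: derive flow(a,h) via R1 from flow(a,b), knows(b,h)
round 3: derive flow(a,i) via R1 from flow(a,b), knows(b,i)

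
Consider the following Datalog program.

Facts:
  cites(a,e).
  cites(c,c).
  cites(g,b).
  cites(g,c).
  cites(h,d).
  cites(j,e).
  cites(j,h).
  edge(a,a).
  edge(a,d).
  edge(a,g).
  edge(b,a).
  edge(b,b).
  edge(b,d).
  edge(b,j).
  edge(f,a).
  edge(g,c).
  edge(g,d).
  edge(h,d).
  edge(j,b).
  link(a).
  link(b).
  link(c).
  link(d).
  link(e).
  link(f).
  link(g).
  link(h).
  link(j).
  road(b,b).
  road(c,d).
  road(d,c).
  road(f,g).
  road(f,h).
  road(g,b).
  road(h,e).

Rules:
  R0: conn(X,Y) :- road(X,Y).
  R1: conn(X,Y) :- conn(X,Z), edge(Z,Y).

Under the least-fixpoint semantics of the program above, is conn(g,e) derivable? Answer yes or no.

no

round 1: derive conn(b,b) via R0 from road(b,b)
round 1: derive conn(c,d) via R0 from road(c,d)
round 1: derive conn(d,c) via R0 from road(d,c)
round 1: derive conn(f,g) via R0 from road(f,g)
round 1: derive conn(f,h) via R0 from road(f,h)
round 1: derive conn(g,b) via R0 from road(g,b)
round 1: derive conn(h,e) via R0 from road(h,e)
round 2: derive conn(b,a) via R1 from conn(b,b), edge(b,a)
round 2: derive conn(b,d) via R1 from conn(b,b), edge(b,d)
round 2: derive conn(b,j) via R1 from conn(b,b), edge(b,j)
round 2: derive conn(f,c) via R1 from conn(f,g), edge(g,c)
round 2: derive conn(f,d) via R1 from conn(f,g), edge(g,d)
round 2: derive conn(g,a) via R1 from conn(g,b), edge(b,a)
round 2: derive conn(g,d) via R1 from conn(g,b), edge(b,d)
round 2: derive conn(g,j) via R1 from conn(g,b), edge(b,j)
round 3: derive conn(b,g) via R1 from conn(b,a), edge(a,g)
round 3: derive conn(g,g) via R1 from conn(g,a), edge(a,g)
round 4: derive conn(b,c) via R1 from conn(b,g), edge(g,c)
round 4: derive conn(g,c) via R1 from conn(g,g), edge(g,c)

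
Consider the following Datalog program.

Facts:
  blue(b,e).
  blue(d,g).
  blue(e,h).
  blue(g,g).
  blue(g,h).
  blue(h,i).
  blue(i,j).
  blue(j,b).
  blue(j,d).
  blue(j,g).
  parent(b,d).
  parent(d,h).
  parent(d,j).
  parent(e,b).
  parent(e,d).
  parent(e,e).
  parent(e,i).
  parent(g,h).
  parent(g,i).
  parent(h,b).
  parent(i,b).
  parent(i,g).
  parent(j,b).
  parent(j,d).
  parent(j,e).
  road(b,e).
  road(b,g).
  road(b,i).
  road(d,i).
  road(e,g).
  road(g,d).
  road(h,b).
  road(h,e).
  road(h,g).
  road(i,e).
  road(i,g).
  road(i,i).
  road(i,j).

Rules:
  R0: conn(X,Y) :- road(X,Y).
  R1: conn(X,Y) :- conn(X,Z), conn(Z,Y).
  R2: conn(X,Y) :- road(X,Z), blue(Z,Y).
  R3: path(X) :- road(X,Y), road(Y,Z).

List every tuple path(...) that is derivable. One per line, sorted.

path(b)
path(d)
path(e)
path(g)
path(h)
path(i)

round 1: derive path(b) via R3 from road(b,e), road(e,g)
round 1: derive path(d) via R3 from road(d,i), road(i,e)
round 1: derive path(e) via R3 from road(e,g), road(g,d)
round 1: derive path(g) via R3 from road(g,d), road(d,i)
round 1: derive path(h) via R3 from road(h,b), road(b,e)
round 1: derive path(i) via R3 from road(i,e), road(e,g)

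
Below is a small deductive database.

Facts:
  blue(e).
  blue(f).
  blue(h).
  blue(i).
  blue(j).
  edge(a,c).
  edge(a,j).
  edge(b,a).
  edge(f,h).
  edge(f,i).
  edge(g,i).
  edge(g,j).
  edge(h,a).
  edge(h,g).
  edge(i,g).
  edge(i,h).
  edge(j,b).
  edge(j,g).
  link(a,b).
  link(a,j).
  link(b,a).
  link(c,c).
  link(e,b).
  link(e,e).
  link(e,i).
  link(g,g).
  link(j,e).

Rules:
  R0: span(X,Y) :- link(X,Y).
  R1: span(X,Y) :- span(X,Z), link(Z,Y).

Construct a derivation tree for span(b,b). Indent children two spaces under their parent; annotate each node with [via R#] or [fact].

span(b,b)  [via R1]
  span(b,a)  [via R0]
    link(b,a)  [fact]
  link(a,b)  [fact]

round 1: derive span(a,b) via R0 from link(a,b)
round 1: derive span(a,j) via R0 from link(a,j)
round 1: derive span(b,a) via R0 from link(b,a)
round 1: derive span(c,c) via R0 from link(c,c)
round 1: derive span(e,b) via R0 from link(e,b)
round 1: derive span(e,e) via R0 from link(e,e)
round 1: derive span(e,i) via R0 from link(e,i)
round 1: derive span(g,g) via R0 from link(g,g)
round 1: derive span(j,e) via R0 from link(j,e)
round 2: derive span(a,a) via R1 from span(a,b), link(b,a)
round 2: derive span(a,e) via R1 from span(a,j), link(j,e)
round 2: derive span(b,b) via R1 from span(b,a), link(a,b)
round 2: derive span(b,j) via R1 from span(b,a), link(a,j)
round 2: derive span(e,a) via R1 from span(e,b), link(b,a)
round 2: derive span(j,b) via R1 from span(j,e), link(e,b)
round 2: derive span(j,i) via R1 from span(j,e), link(e,i)
round 3: derive span(a,i) via R1 from span(a,e), link(e,i)
round 3: derive span(b,e) via R1 from span(b,j), link(j,e)
round 3: derive span(e,j) via R1 from span(e,a), link(a,j)
round 3: derive span(j,a) via R1 from span(j,b), link(b,a)
round 4: derive span(b,i) via R1 from span(b,e), link(e,i)
round 4: derive span(j,j) via R1 from span(j,a), link(a,j)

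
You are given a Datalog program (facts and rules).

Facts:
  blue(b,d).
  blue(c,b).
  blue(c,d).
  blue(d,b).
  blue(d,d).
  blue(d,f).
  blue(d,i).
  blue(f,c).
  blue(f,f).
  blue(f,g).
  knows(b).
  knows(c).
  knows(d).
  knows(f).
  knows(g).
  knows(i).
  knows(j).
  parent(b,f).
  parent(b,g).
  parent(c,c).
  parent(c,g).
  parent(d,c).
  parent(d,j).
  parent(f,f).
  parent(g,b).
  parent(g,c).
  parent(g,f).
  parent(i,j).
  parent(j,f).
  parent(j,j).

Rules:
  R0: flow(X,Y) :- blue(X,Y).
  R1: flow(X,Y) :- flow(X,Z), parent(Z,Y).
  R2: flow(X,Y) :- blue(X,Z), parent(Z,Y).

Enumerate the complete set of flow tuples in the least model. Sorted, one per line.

flow(b,b)
flow(b,c)
flow(b,d)
flow(b,f)
flow(b,g)
flow(b,j)
flow(c,b)
flow(c,c)
flow(c,d)
flow(c,f)
flow(c,g)
flow(c,j)
flow(d,b)
flow(d,c)
flow(d,d)
flow(d,f)
flow(d,g)
flow(d,i)
flow(d,j)
flow(f,b)
flow(f,c)
flow(f,f)
flow(f,g)

round 1: derive flow(b,d) via R0 from blue(b,d)
round 1: derive flow(c,b) via R0 from blue(c,b)
round 1: derive flow(c,d) via R0 from blue(c,d)
round 1: derive flow(d,b) via R0 from blue(d,b)
round 1: derive flow(d,d) via R0 from blue(d,d)
round 1: derive flow(d,f) via R0 from blue(d,f)
round 1: derive flow(d,i) via R0 from blue(d,i)
round 1: derive flow(f,c) via R0 from blue(f,c)
round 1: derive flow(f,f) via R0 from blue(f,f)
round 1: derive flow(f,g) via R0 from blue(f,g)
round 1: derive flow(b,c) via R2 from blue(b,d), parent(d,c)
round 1: derive flow(b,j) via R2 from blue(b,d), parent(d,j)
round 1: derive flow(c,c) via R2 from blue(c,d), parent(d,c)
round 1: derive flow(c,f) via R2 from blue(c,b), parent(b,f)
round 1: derive flow(c,g) via R2 from blue(c,b), parent(b,g)
round 1: derive flow(c,j) via R2 from blue(c,d), parent(d,j)
round 1: derive flow(d,c) via R2 from blue(d,d), parent(d,c)
round 1: derive flow(d,g) via R2 from blue(d,b), parent(b,g)
round 1: derive flow(d,j) via R2 from blue(d,d), parent(d,j)
round 1: derive flow(f,b) via R2 from blue(f,g), parent(g,b)
round 2: derive flow(b,f) via R1 from flow(b,j), parent(j,f)
round 2: derive flow(b,g) via R1 from flow(b,c), parent(c,g)
round 3: derive flow(b,b) via R1 from flow(b,g), parent(g,b)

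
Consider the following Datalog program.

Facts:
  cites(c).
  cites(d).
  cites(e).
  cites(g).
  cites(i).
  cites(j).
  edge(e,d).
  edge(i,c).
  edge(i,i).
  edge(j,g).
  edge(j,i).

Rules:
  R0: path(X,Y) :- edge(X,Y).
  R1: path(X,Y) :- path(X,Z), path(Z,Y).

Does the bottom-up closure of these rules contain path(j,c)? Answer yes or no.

yes

round 1: derive path(e,d) via R0 from edge(e,d)
round 1: derive path(i,c) via R0 from edge(i,c)
round 1: derive path(i,i) via R0 from edge(i,i)
round 1: derive path(j,g) via R0 from edge(j,g)
round 1: derive path(j,i) via R0 from edge(j,i)
round 2: derive path(j,c) via R1 from path(j,i), path(i,c)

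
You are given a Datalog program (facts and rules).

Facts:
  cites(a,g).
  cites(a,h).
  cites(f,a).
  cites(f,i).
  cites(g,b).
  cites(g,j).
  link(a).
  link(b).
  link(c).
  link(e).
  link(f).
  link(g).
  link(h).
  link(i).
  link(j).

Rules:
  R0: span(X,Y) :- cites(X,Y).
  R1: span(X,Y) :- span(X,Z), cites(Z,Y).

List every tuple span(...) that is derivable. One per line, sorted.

span(a,b)
span(a,g)
span(a,h)
span(a,j)
span(f,a)
span(f,b)
span(f,g)
span(f,h)
span(f,i)
span(f,j)
span(g,b)
span(g,j)

round 1: derive span(a,g) via R0 from cites(a,g)
round 1: derive span(a,h) via R0 from cites(a,h)
round 1: derive span(f,a) via R0 from cites(f,a)
round 1: derive span(f,i) via R0 from cites(f,i)
round 1: derive span(g,b) via R0 from cites(g,b)
round 1: derive span(g,j) via R0 from cites(g,j)
round 2: derive span(a,b) via R1 from span(a,g), cites(g,b)
round 2: derive span(a,j) via R1 from span(a,g), cites(g,j)
round 2: derive span(f,g) via R1 from span(f,a), cites(a,g)
round 2: derive span(f,h) via R1 from span(f,a), cites(a,h)
round 3: derive span(f,b) via R1 from span(f,g), cites(g,b)
round 3: derive span(f,j) via R1 from span(f,g), cites(g,j)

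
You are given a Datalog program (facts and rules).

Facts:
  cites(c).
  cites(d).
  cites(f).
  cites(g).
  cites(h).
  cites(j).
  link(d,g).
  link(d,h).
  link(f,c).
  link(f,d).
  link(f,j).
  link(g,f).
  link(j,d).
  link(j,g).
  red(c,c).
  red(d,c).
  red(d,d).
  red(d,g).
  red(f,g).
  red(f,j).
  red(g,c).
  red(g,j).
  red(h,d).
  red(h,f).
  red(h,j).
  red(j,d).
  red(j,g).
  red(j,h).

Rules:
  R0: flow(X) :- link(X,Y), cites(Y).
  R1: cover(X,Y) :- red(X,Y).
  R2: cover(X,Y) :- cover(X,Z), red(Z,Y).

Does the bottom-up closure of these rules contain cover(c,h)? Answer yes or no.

round 1: derive cover(c,c) via R1 from red(c,c)
round 1: derive cover(d,c) via R1 from red(d,c)
round 1: derive cover(d,d) via R1 from red(d,d)
round 1: derive cover(d,g) via R1 from red(d,g)
round 1: derive cover(f,g) via R1 from red(f,g)
round 1: derive cover(f,j) via R1 from red(f,j)
round 1: derive cover(g,c) via R1 from red(g,c)
round 1: derive cover(g,j) via R1 from red(g,j)
round 1: derive cover(h,d) via R1 from red(h,d)
round 1: derive cover(h,f) via R1 from red(h,f)
round 1: derive cover(h,j) via R1 from red(h,j)
round 1: derive cover(j,d) via R1 from red(j,d)
round 1: derive cover(j,g) via R1 from red(j,g)
round 1: derive cover(j,h) via R1 from red(j,h)
round 2: derive cover(d,j) via R2 from cover(d,g), red(g,j)
round 2: derive cover(f,c) via R2 from cover(f,g), red(g,c)
round 2: derive cover(f,d) via R2 from cover(f,j), red(j,d)
round 2: derive cover(f,h) via R2 from cover(f,j), red(j,h)
round 2: derive cover(g,d) via R2 from cover(g,j), red(j,d)
round 2: derive cover(g,g) via R2 from cover(g,j), red(j,g)
round 2: derive cover(g,h) via R2 from cover(g,j), red(j,h)
round 2: derive cover(h,c) via R2 from cover(h,d), red(d,c)
round 2: derive cover(h,g) via R2 from cover(h,d), red(d,g)
round 2: derive cover(h,h) via R2 from cover(h,j), red(j,h)
round 2: derive cover(j,c) via R2 from cover(j,d), red(d,c)
round 2: derive cover(j,f) via R2 from cover(j,h), red(h,f)
round 2: derive cover(j,j) via R2 from cover(j,g), red(g,j)
round 3: derive cover(d,h) via R2 from cover(d,j), red(j,h)
round 3: derive cover(f,f) via R2 from cover(f,h), red(h,f)
round 3: derive cover(g,f) via R2 from cover(g,h), red(h,f)
round 4: derive cover(d,f) via R2 from cover(d,h), red(h,f)

no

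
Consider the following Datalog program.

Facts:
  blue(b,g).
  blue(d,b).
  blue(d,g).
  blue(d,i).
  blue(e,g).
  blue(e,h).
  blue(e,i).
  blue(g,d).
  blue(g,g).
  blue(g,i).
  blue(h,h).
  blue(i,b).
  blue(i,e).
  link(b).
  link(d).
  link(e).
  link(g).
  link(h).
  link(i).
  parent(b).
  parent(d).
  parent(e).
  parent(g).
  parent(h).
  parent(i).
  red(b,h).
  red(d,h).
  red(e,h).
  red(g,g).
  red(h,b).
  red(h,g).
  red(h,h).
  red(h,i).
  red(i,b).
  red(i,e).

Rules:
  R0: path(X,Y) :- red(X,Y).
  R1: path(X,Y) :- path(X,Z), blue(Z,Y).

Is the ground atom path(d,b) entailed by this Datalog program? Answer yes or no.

no

round 1: derive path(b,h) via R0 from red(b,h)
round 1: derive path(d,h) via R0 from red(d,h)
round 1: derive path(e,h) via R0 from red(e,h)
round 1: derive path(g,g) via R0 from red(g,g)
round 1: derive path(h,b) via R0 from red(h,b)
round 1: derive path(h,g) via R0 from red(h,g)
round 1: derive path(h,h) via R0 from red(h,h)
round 1: derive path(h,i) via R0 from red(h,i)
round 1: derive path(i,b) via R0 from red(i,b)
round 1: derive path(i,e) via R0 from red(i,e)
round 2: derive path(g,d) via R1 from path(g,g), blue(g,d)
round 2: derive path(g,i) via R1 from path(g,g), blue(g,i)
round 2: derive path(h,d) via R1 from path(h,g), blue(g,d)
round 2: derive path(h,e) via R1 from path(h,i), blue(i,e)
round 2: derive path(i,g) via R1 from path(i,b), blue(b,g)
round 2: derive path(i,h) via R1 from path(i,e), blue(e,h)
round 2: derive path(i,i) via R1 from path(i,e), blue(e,i)
round 3: derive path(g,b) via R1 from path(g,d), blue(d,b)
round 3: derive path(g,e) via R1 from path(g,i), blue(i,e)
round 3: derive path(i,d) via R1 from path(i,g), blue(g,d)
round 4: derive path(g,h) via R1 from path(g,e), blue(e,h)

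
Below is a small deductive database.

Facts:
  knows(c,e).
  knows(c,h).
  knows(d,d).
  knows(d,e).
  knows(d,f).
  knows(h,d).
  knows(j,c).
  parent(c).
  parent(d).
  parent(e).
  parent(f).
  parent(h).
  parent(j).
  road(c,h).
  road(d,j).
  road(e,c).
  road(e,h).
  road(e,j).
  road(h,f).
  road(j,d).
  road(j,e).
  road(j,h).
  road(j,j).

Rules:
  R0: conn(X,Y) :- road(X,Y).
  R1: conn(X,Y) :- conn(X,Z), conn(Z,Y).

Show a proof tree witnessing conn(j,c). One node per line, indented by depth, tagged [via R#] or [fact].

conn(j,c)  [via R1]
  conn(j,e)  [via R0]
    road(j,e)  [fact]
  conn(e,c)  [via R0]
    road(e,c)  [fact]

round 1: derive conn(c,h) via R0 from road(c,h)
round 1: derive conn(d,j) via R0 from road(d,j)
round 1: derive conn(e,c) via R0 from road(e,c)
round 1: derive conn(e,h) via R0 from road(e,h)
round 1: derive conn(e,j) via R0 from road(e,j)
round 1: derive conn(h,f) via R0 from road(h,f)
round 1: derive conn(j,d) via R0 from road(j,d)
round 1: derive conn(j,e) via R0 from road(j,e)
round 1: derive conn(j,h) via R0 from road(j,h)
round 1: derive conn(j,j) via R0 from road(j,j)
round 2: derive conn(c,f) via R1 from conn(c,h), conn(h,f)
round 2: derive conn(d,d) via R1 from conn(d,j), conn(j,d)
round 2: derive conn(d,e) via R1 from conn(d,j), conn(j,e)
round 2: derive conn(d,h) via R1 from conn(d,j), conn(j,h)
round 2: derive conn(e,d) via R1 from conn(e,j), conn(j,d)
round 2: derive conn(e,e) via R1 from conn(e,j), conn(j,e)
round 2: derive conn(e,f) via R1 from conn(e,h), conn(h,f)
round 2: derive conn(j,c) via R1 from conn(j,e), conn(e,c)
round 2: derive conn(j,f) via R1 from conn(j,h), conn(h,f)
round 3: derive conn(d,c) via R1 from conn(d,e), conn(e,c)
round 3: derive conn(d,f) via R1 from conn(d,e), conn(e,f)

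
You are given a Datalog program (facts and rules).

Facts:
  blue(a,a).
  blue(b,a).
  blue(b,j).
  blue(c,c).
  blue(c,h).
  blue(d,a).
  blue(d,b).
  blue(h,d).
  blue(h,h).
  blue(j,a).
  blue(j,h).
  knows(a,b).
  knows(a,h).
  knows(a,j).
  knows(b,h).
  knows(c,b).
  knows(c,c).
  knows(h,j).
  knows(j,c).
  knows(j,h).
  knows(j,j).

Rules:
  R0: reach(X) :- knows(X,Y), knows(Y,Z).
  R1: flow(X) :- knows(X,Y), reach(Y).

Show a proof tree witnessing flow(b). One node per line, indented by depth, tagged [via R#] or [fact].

flow(b)  [via R1]
  knows(b,h)  [fact]
  reach(h)  [via R0]
    knows(h,j)  [fact]
    knows(j,c)  [fact]

round 1: derive reach(a) via R0 from knows(a,b), knows(b,h)
round 1: derive reach(b) via R0 from knows(b,h), knows(h,j)
round 1: derive reach(c) via R0 from knows(c,b), knows(b,h)
round 1: derive reach(h) via R0 from knows(h,j), knows(j,c)
round 1: derive reach(j) via R0 from knows(j,c), knows(c,b)
round 2: derive flow(a) via R1 from knows(a,b), reach(b)
round 2: derive flow(b) via R1 from knows(b,h), reach(h)
round 2: derive flow(c) via R1 from knows(c,b), reach(b)
round 2: derive flow(h) via R1 from knows(h,j), reach(j)
round 2: derive flow(j) via R1 from knows(j,c), reach(c)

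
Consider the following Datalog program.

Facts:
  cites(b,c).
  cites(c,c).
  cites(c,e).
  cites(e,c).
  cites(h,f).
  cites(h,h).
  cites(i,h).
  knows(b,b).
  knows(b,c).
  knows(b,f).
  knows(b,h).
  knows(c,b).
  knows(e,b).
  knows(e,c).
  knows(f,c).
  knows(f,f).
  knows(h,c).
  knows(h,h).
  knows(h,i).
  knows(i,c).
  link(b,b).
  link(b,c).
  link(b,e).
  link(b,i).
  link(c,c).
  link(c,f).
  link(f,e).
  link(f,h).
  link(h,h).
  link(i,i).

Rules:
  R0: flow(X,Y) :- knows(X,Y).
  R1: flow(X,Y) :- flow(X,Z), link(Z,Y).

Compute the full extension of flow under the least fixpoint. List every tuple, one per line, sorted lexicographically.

flow(b,b)
flow(b,c)
flow(b,e)
flow(b,f)
flow(b,h)
flow(b,i)
flow(c,b)
flow(c,c)
flow(c,e)
flow(c,f)
flow(c,h)
flow(c,i)
flow(e,b)
flow(e,c)
flow(e,e)
flow(e,f)
flow(e,h)
flow(e,i)
flow(f,c)
flow(f,e)
flow(f,f)
flow(f,h)
flow(h,c)
flow(h,e)
flow(h,f)
flow(h,h)
flow(h,i)
flow(i,c)
flow(i,e)
flow(i,f)
flow(i,h)

round 1: derive flow(b,b) via R0 from knows(b,b)
round 1: derive flow(b,c) via R0 from knows(b,c)
round 1: derive flow(b,f) via R0 from knows(b,f)
round 1: derive flow(b,h) via R0 from knows(b,h)
round 1: derive flow(c,b) via R0 from knows(c,b)
round 1: derive flow(e,b) via R0 from knows(e,b)
round 1: derive flow(e,c) via R0 from knows(e,c)
round 1: derive flow(f,c) via R0 from knows(f,c)
round 1: derive flow(f,f) via R0 from knows(f,f)
round 1: derive flow(h,c) via R0 from knows(h,c)
round 1: derive flow(h,h) via R0 from knows(h,h)
round 1: derive flow(h,i) via R0 from knows(h,i)
round 1: derive flow(i,c) via R0 from knows(i,c)
round 2: derive flow(b,e) via R1 from flow(b,b), link(b,e)
round 2: derive flow(b,i) via R1 from flow(b,b), link(b,i)
round 2: derive flow(c,c) via R1 from flow(c,b), link(b,c)
round 2: derive flow(c,e) via R1 from flow(c,b), link(b,e)
round 2: derive flow(c,i) via R1 from flow(c,b), link(b,i)
round 2: derive flow(e,e) via R1 from flow(e,b), link(b,e)
round 2: derive flow(e,f) via R1 from flow(e,c), link(c,f)
round 2: derive flow(e,i) via R1 from flow(e,b), link(b,i)
round 2: derive flow(f,e) via R1 from flow(f,f), link(f,e)
round 2: derive flow(f,h) via R1 from flow(f,f), link(f,h)
round 2: derive flow(h,f) via R1 from flow(h,c), link(c,f)
round 2: derive flow(i,f) via R1 from flow(i,c), link(c,f)
round 3: derive flow(c,f) via R1 from flow(c,c), link(c,f)
round 3: derive flow(e,h) via R1 from flow(e,f), link(f,h)
round 3: derive flow(h,e) via R1 from flow(h,f), link(f,e)
round 3: derive flow(i,e) via R1 from flow(i,f), link(f,e)
round 3: derive flow(i,h) via R1 from flow(i,f), link(f,h)
round 4: derive flow(c,h) via R1 from flow(c,f), link(f,h)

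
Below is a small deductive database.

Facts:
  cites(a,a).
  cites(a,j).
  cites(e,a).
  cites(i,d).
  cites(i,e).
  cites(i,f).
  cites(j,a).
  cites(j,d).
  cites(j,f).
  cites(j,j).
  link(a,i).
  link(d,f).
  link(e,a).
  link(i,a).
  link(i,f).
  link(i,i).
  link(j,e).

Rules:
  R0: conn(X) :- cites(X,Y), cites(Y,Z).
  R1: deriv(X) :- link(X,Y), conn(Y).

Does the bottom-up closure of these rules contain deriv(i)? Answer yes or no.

round 1: derive conn(a) via R0 from cites(a,a), cites(a,a)
round 1: derive conn(e) via R0 from cites(e,a), cites(a,a)
round 1: derive conn(i) via R0 from cites(i,e), cites(e,a)
round 1: derive conn(j) via R0 from cites(j,a), cites(a,a)
round 2: derive deriv(a) via R1 from link(a,i), conn(i)
round 2: derive deriv(e) via R1 from link(e,a), conn(a)
round 2: derive deriv(i) via R1 from link(i,a), conn(a)
round 2: derive deriv(j) via R1 from link(j,e), conn(e)

yes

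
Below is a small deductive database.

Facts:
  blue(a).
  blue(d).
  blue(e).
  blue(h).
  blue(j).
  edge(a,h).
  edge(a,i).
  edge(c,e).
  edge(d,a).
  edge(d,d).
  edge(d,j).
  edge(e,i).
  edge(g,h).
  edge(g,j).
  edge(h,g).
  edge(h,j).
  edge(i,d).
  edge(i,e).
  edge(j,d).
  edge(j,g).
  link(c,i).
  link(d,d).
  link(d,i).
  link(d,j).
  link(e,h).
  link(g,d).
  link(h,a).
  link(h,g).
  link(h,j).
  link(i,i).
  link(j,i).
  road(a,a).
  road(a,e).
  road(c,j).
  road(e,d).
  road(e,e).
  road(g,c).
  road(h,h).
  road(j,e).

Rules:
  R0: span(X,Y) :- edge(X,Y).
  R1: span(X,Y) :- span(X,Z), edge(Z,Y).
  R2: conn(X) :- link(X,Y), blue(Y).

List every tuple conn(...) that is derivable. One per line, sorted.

round 1: derive conn(d) via R2 from link(d,d), blue(d)
round 1: derive conn(e) via R2 from link(e,h), blue(h)
round 1: derive conn(g) via R2 from link(g,d), blue(d)
round 1: derive conn(h) via R2 from link(h,a), blue(a)

conn(d)
conn(e)
conn(g)
conn(h)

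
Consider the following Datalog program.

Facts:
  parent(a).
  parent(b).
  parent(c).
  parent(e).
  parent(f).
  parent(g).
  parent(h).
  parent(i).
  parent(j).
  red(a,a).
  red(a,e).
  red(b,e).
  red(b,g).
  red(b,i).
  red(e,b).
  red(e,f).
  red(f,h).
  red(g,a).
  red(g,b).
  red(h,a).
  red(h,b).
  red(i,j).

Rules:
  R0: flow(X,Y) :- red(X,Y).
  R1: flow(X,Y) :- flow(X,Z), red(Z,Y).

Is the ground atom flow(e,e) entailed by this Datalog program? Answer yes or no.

round 1: derive flow(a,a) via R0 from red(a,a)
round 1: derive flow(a,e) via R0 from red(a,e)
round 1: derive flow(b,e) via R0 from red(b,e)
round 1: derive flow(b,g) via R0 from red(b,g)
round 1: derive flow(b,i) via R0 from red(b,i)
round 1: derive flow(e,b) via R0 from red(e,b)
round 1: derive flow(e,f) via R0 from red(e,f)
round 1: derive flow(f,h) via R0 from red(f,h)
round 1: derive flow(g,a) via R0 from red(g,a)
round 1: derive flow(g,b) via R0 from red(g,b)
round 1: derive flow(h,a) via R0 from red(h,a)
round 1: derive flow(h,b) via R0 from red(h,b)
round 1: derive flow(i,j) via R0 from red(i,j)
round 2: derive flow(a,b) via R1 from flow(a,e), red(e,b)
round 2: derive flow(a,f) via R1 from flow(a,e), red(e,f)
round 2: derive flow(b,a) via R1 from flow(b,g), red(g,a)
round 2: derive flow(b,b) via R1 from flow(b,e), red(e,b)
round 2: derive flow(b,f) via R1 from flow(b,e), red(e,f)
round 2: derive flow(b,j) via R1 from flow(b,i), red(i,j)
round 2: derive flow(e,e) via R1 from flow(e,b), red(b,e)
round 2: derive flow(e,g) via R1 from flow(e,b), red(b,g)
round 2: derive flow(e,h) via R1 from flow(e,f), red(f,h)
round 2: derive flow(e,i) via R1 from flow(e,b), red(b,i)
round 2: derive flow(f,a) via R1 from flow(f,h), red(h,a)
round 2: derive flow(f,b) via R1 from flow(f,h), red(h,b)
round 2: derive flow(g,e) via R1 from flow(g,a), red(a,e)
round 2: derive flow(g,g) via R1 from flow(g,b), red(b,g)
round 2: derive flow(g,i) via R1 from flow(g,b), red(b,i)
round 2: derive flow(h,e) via R1 from flow(h,a), red(a,e)
round 2: derive flow(h,g) via R1 from flow(h,b), red(b,g)
round 2: derive flow(h,i) via R1 from flow(h,b), red(b,i)
round 3: derive flow(a,g) via R1 from flow(a,b), red(b,g)
round 3: derive flow(a,h) via R1 from flow(a,f), red(f,h)
round 3: derive flow(a,i) via R1 from flow(a,b), red(b,i)
round 3: derive flow(b,h) via R1 from flow(b,f), red(f,h)
round 3: derive flow(e,a) via R1 from flow(e,g), red(g,a)
round 3: derive flow(e,j) via R1 from flow(e,i), red(i,j)
round 3: derive flow(f,e) via R1 from flow(f,a), red(a,e)
round 3: derive flow(f,g) via R1 from flow(f,b), red(b,g)
round 3: derive flow(f,i) via R1 from flow(f,b), red(b,i)
round 3: derive flow(g,f) via R1 from flow(g,e), red(e,f)
round 3: derive flow(g,j) via R1 from flow(g,i), red(i,j)
round 3: derive flow(h,f) via R1 from flow(h,e), red(e,f)
round 3: derive flow(h,j) via R1 from flow(h,i), red(i,j)
round 4: derive flow(a,j) via R1 from flow(a,i), red(i,j)
round 4: derive flow(f,f) via R1 from flow(f,e), red(e,f)
round 4: derive flow(f,j) via R1 from flow(f,i), red(i,j)
round 4: derive flow(g,h) via R1 from flow(g,f), red(f,h)
round 4: derive flow(h,h) via R1 from flow(h,f), red(f,h)

yes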